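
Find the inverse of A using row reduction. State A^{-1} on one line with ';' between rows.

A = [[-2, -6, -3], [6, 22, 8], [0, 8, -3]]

Gauss-Jordan on [A | I]:
R1 <- (1/-2)*R1:  [    1     3   3/2  |  -1/2     0     0 ]
R2 <- R2 - (6)*R1:  [  0   4  -1  |   3   1   0 ]
R2 <- (1/4)*R2:  [    0     1  -1/4  |   3/4   1/4     0 ]
R1 <- R1 - (3)*R2:  [     1      0    9/4  |  -11/4   -3/4      0 ]
R3 <- R3 - (8)*R2:  [  0   0  -1  |  -6  -2   1 ]
R3 <- (1/-1)*R3:  [  0   0   1  |   6   2  -1 ]
R1 <- R1 - (9/4)*R3:  [     1      0      0  |  -65/4  -21/4    9/4 ]
R2 <- R2 - (-1/4)*R3:  [    0     1     0  |   9/4   3/4  -1/4 ]
Right block of [I | A^{-1}] is the inverse:
[ -65/4  -21/4   9/4 ]
[   9/4    3/4  -1/4 ]
[     6      2    -1 ]

inverse = [-65/4 -21/4 9/4; 9/4 3/4 -1/4; 6 2 -1]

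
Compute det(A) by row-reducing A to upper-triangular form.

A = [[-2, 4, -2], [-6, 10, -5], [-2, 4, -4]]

Forward elimination:
R2 <- R2 - (3)*R1:  [  0  -2   1 ]
R3 <- R3 - (1)*R1:  [  0   0  -2 ]
Upper-triangular form:
[ -2   4  -2 ]
[  0  -2   1 ]
[  0   0  -2 ]
det(A) = (-1)^0 * (-2) * (-2) * (-2) = -8  (0 row swaps -> sign +1)

det(A) = -8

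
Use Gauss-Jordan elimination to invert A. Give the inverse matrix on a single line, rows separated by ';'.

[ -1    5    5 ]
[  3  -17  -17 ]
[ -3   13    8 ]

Gauss-Jordan on [A | I]:
R1 <- (1/-1)*R1:  [  1  -5  -5  |  -1   0   0 ]
R2 <- R2 - (3)*R1:  [  0  -2  -2  |   3   1   0 ]
R3 <- R3 - (-3)*R1:  [  0  -2  -7  |  -3   0   1 ]
R2 <- (1/-2)*R2:  [    0     1     1  |  -3/2  -1/2     0 ]
R1 <- R1 - (-5)*R2:  [     1      0      0  |  -17/2   -5/2      0 ]
R3 <- R3 - (-2)*R2:  [  0   0  -5  |  -6  -1   1 ]
R3 <- (1/-5)*R3:  [    0     0     1  |   6/5   1/5  -1/5 ]
R2 <- R2 - (1)*R3:  [      0       1       0  |  -27/10   -7/10     1/5 ]
Right block of [I | A^{-1}] is the inverse:
[  -17/2   -5/2     0 ]
[ -27/10  -7/10   1/5 ]
[    6/5    1/5  -1/5 ]

inverse = [-17/2 -5/2 0; -27/10 -7/10 1/5; 6/5 1/5 -1/5]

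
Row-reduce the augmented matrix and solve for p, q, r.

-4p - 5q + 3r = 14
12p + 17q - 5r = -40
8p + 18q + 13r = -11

(5, -5, 3)

Forward elimination on [A|b]:
R2 <- R2 - (-3)*R1:  [ 0  2  4  2 ]
R3 <- R3 - (-2)*R1:  [  0   8  19  17 ]
R3 <- R3 - (4)*R2:  [ 0  0  3  9 ]
Row echelon form:
[ -4  -5  3  |  14 ]
[  0   2  4  |   2 ]
[  0   0  3  |   9 ]
Back-substitution:
r = (9) / 3 = 3
q = (2 - (4)*(3)) / 2 = -5
p = (14 - (-5)*(-5) - (3)*(3)) / -4 = 5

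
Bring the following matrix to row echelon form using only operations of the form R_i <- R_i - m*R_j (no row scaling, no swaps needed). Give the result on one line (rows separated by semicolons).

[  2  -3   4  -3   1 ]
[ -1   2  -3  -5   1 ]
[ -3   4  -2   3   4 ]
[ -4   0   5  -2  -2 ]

REF = [2 -3 4 -3 1; 0 1/2 -1 -13/2 3/2; 0 0 3 -8 7; 0 0 0 -250/3 47/3]

Forward elimination:
R2 <- R2 - (-1/2)*R1:  [     0    1/2     -1  -13/2    3/2 ]
R3 <- R3 - (-3/2)*R1:  [    0  -1/2     4  -3/2  11/2 ]
R4 <- R4 - (-2)*R1:  [  0  -6  13  -8   0 ]
R3 <- R3 - (-1)*R2:  [  0   0   3  -8   7 ]
R4 <- R4 - (-12)*R2:  [   0    0    1  -86   18 ]
R4 <- R4 - (1/3)*R3:  [      0       0       0  -250/3    47/3 ]
Row echelon form:
[ 2   -3   4      -3     1 ]
[ 0  1/2  -1   -13/2   3/2 ]
[ 0    0   3      -8     7 ]
[ 0    0   0  -250/3  47/3 ]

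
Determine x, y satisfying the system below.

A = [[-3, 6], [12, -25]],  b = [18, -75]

Forward elimination on [A|b]:
R2 <- R2 - (-4)*R1:  [  0  -1  -3 ]
Row echelon form:
[ -3   6  |  18 ]
[  0  -1  |  -3 ]
Back-substitution:
y = (-3) / -1 = 3
x = (18 - (6)*(3)) / -3 = 0

(0, 3)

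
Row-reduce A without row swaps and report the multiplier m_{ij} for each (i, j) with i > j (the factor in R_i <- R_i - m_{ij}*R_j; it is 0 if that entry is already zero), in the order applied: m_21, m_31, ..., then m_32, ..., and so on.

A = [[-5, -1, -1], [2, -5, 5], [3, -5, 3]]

Forward elimination:
R2 <- R2 - (-2/5)*R1:  [     0  -27/5   23/5 ]
R3 <- R3 - (-3/5)*R1:  [     0  -28/5   12/5 ]
R3 <- R3 - (28/27)*R2:  [      0       0  -64/27 ]
Multipliers (in order of application): m_{21} = -2/5, m_{31} = -3/5, m_{32} = 28/27

multipliers: -2/5, -3/5, 28/27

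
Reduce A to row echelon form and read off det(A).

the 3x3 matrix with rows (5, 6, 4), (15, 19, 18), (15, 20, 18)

det(A) = -30

Forward elimination:
R2 <- R2 - (3)*R1:  [ 0  1  6 ]
R3 <- R3 - (3)*R1:  [ 0  2  6 ]
R3 <- R3 - (2)*R2:  [  0   0  -6 ]
Upper-triangular form:
[ 5  6   4 ]
[ 0  1   6 ]
[ 0  0  -6 ]
det(A) = (-1)^0 * (5) * (1) * (-6) = -30  (0 row swaps -> sign +1)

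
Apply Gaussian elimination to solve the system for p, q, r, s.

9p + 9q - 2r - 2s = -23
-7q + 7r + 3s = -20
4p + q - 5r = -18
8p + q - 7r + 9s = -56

(-5, 2, 0, -2)

Forward elimination on [A|b]:
R3 <- R3 - (4/9)*R1:  [     0     -3  -37/9    8/9  -70/9 ]
R4 <- R4 - (8/9)*R1:  [      0      -7   -47/9    97/9  -320/9 ]
R3 <- R3 - (3/7)*R2:  [      0       0   -64/9  -25/63   50/63 ]
R4 <- R4 - (1)*R2:  [      0       0  -110/9    70/9  -140/9 ]
R4 <- R4 - (55/32)*R3:  [         0          0          0   1895/224  -1895/112 ]
Row echelon form:
[ 9   9     -2        -2  |        -23 ]
[ 0  -7      7         3  |        -20 ]
[ 0   0  -64/9    -25/63  |      50/63 ]
[ 0   0      0  1895/224  |  -1895/112 ]
Back-substitution:
s = (-1895/112) / (1895/224) = -2
r = (50/63 - (-25/63)*(-2)) / (-64/9) = 0
q = (-20 - (7)*(0) - (3)*(-2)) / -7 = 2
p = (-23 - (9)*(2) - (-2)*(0) - (-2)*(-2)) / 9 = -5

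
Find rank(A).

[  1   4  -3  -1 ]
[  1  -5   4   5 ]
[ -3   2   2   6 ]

rank(A) = 3

Row reduction:
R2 <- R2 - (1)*R1:  [  0  -9   7   6 ]
R3 <- R3 - (-3)*R1:  [  0  14  -7   3 ]
R3 <- R3 - (-14/9)*R2:  [    0     0  35/9  37/3 ]
Row echelon form:
[ 1   4    -3    -1 ]
[ 0  -9     7     6 ]
[ 0   0  35/9  37/3 ]
Nonzero rows / pivot columns: 3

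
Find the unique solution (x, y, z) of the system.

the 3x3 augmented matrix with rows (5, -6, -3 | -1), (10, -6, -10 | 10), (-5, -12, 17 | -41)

Forward elimination on [A|b]:
R2 <- R2 - (2)*R1:  [  0   6  -4  12 ]
R3 <- R3 - (-1)*R1:  [   0  -18   14  -42 ]
R3 <- R3 - (-3)*R2:  [  0   0   2  -6 ]
Row echelon form:
[ 5  -6  -3  |  -1 ]
[ 0   6  -4  |  12 ]
[ 0   0   2  |  -6 ]
Back-substitution:
z = (-6) / 2 = -3
y = (12 - (-4)*(-3)) / 6 = 0
x = (-1 - (-6)*(0) - (-3)*(-3)) / 5 = -2

(-2, 0, -3)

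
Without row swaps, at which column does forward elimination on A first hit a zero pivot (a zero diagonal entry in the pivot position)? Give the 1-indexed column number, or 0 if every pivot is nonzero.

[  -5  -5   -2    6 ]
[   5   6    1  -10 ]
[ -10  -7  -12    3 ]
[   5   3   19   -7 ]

Naive forward elimination:
R2 <- R2 - (-1)*R1:  [  0   1  -1  -4 ]
R3 <- R3 - (2)*R1:  [  0   3  -8  -9 ]
R4 <- R4 - (-1)*R1:  [  0  -2  17  -1 ]
R3 <- R3 - (3)*R2:  [  0   0  -5   3 ]
R4 <- R4 - (-2)*R2:  [  0   0  15  -9 ]
R4 <- R4 - (-3)*R3:  [ 0  0  0  0 ]
Matrix at this point:
[ -5  -5  -2   6 ]
[  0   1  -1  -4 ]
[  0   0  -5   3 ]
[  0   0   0   0 ]
Pivot entry (4,4) in the last row is zero and there are no rows below to swap with -> zero pivot in column 4 (A is singular).

first zero-pivot column = 4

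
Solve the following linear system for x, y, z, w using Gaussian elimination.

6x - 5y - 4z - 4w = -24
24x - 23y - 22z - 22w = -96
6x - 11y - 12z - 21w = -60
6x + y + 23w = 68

Forward elimination on [A|b]:
R2 <- R2 - (4)*R1:  [  0  -3  -6  -6   0 ]
R3 <- R3 - (1)*R1:  [   0   -6   -8  -17  -36 ]
R4 <- R4 - (1)*R1:  [  0   6   4  27  92 ]
R3 <- R3 - (2)*R2:  [   0    0    4   -5  -36 ]
R4 <- R4 - (-2)*R2:  [  0   0  -8  15  92 ]
R4 <- R4 - (-2)*R3:  [  0   0   0   5  20 ]
Row echelon form:
[ 6  -5  -4  -4  |  -24 ]
[ 0  -3  -6  -6  |    0 ]
[ 0   0   4  -5  |  -36 ]
[ 0   0   0   5  |   20 ]
Back-substitution:
w = (20) / 5 = 4
z = (-36 - (-5)*(4)) / 4 = -4
y = (0 - (-6)*(-4) - (-6)*(4)) / -3 = 0
x = (-24 - (-5)*(0) - (-4)*(-4) - (-4)*(4)) / 6 = -4

(-4, 0, -4, 4)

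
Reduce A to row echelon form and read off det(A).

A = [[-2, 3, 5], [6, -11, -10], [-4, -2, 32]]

det(A) = 8

Forward elimination:
R2 <- R2 - (-3)*R1:  [  0  -2   5 ]
R3 <- R3 - (2)*R1:  [  0  -8  22 ]
R3 <- R3 - (4)*R2:  [ 0  0  2 ]
Upper-triangular form:
[ -2   3  5 ]
[  0  -2  5 ]
[  0   0  2 ]
det(A) = (-1)^0 * (-2) * (-2) * (2) = 8  (0 row swaps -> sign +1)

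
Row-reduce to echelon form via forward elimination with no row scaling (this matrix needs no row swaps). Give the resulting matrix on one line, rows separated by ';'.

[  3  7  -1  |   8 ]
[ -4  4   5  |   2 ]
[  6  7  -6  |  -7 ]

Forward elimination:
R2 <- R2 - (-4/3)*R1:  [    0  40/3  11/3  38/3 ]
R3 <- R3 - (2)*R1:  [   0   -7   -4  -23 ]
R3 <- R3 - (-21/40)*R2:  [       0        0   -83/40  -327/20 ]
Row echelon form:
[ 3     7      -1  |        8 ]
[ 0  40/3    11/3  |     38/3 ]
[ 0     0  -83/40  |  -327/20 ]

REF = [3 7 -1 8; 0 40/3 11/3 38/3; 0 0 -83/40 -327/20]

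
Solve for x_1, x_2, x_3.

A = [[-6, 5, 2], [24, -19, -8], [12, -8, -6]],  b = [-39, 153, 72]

(4, -3, 0)

Forward elimination on [A|b]:
R2 <- R2 - (-4)*R1:  [  0   1   0  -3 ]
R3 <- R3 - (-2)*R1:  [  0   2  -2  -6 ]
R3 <- R3 - (2)*R2:  [  0   0  -2   0 ]
Row echelon form:
[ -6  5   2  |  -39 ]
[  0  1   0  |   -3 ]
[  0  0  -2  |    0 ]
Back-substitution:
x_3 = (0) / -2 = 0
x_2 = (-3) / 1 = -3
x_1 = (-39 - (5)*(-3) - (2)*(0)) / -6 = 4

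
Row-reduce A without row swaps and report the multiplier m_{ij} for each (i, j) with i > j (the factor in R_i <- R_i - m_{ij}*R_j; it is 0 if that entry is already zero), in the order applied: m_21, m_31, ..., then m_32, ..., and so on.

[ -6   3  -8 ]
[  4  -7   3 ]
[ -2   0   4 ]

multipliers: -2/3, 1/3, 1/5

Forward elimination:
R2 <- R2 - (-2/3)*R1:  [    0    -5  -7/3 ]
R3 <- R3 - (1/3)*R1:  [    0    -1  20/3 ]
R3 <- R3 - (1/5)*R2:  [      0       0  107/15 ]
Multipliers (in order of application): m_{21} = -2/3, m_{31} = 1/3, m_{32} = 1/5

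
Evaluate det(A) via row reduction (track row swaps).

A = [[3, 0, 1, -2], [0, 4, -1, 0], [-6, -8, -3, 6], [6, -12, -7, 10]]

det(A) = -216

Forward elimination:
R3 <- R3 - (-2)*R1:  [  0  -8  -1   2 ]
R4 <- R4 - (2)*R1:  [   0  -12   -9   14 ]
R3 <- R3 - (-2)*R2:  [  0   0  -3   2 ]
R4 <- R4 - (-3)*R2:  [   0    0  -12   14 ]
R4 <- R4 - (4)*R3:  [ 0  0  0  6 ]
Upper-triangular form:
[ 3  0   1  -2 ]
[ 0  4  -1   0 ]
[ 0  0  -3   2 ]
[ 0  0   0   6 ]
det(A) = (-1)^0 * (3) * (4) * (-3) * (6) = -216  (0 row swaps -> sign +1)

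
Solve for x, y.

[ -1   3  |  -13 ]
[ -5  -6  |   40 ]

(-2, -5)

Forward elimination on [A|b]:
R2 <- R2 - (5)*R1:  [   0  -21  105 ]
Row echelon form:
[ -1    3  |  -13 ]
[  0  -21  |  105 ]
Back-substitution:
y = (105) / -21 = -5
x = (-13 - (3)*(-5)) / -1 = -2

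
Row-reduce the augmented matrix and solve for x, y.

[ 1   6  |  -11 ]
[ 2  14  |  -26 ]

(1, -2)

Forward elimination on [A|b]:
R2 <- R2 - (2)*R1:  [  0   2  -4 ]
Row echelon form:
[ 1  6  |  -11 ]
[ 0  2  |   -4 ]
Back-substitution:
y = (-4) / 2 = -2
x = (-11 - (6)*(-2)) / 1 = 1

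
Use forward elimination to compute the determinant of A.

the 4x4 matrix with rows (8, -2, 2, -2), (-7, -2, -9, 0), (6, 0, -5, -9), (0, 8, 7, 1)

Forward elimination:
R2 <- R2 - (-7/8)*R1:  [     0  -15/4  -29/4   -7/4 ]
R3 <- R3 - (3/4)*R1:  [     0    3/2  -13/2  -15/2 ]
R3 <- R3 - (-2/5)*R2:  [     0      0  -47/5  -41/5 ]
R4 <- R4 - (-32/15)*R2:  [       0        0  -127/15   -41/15 ]
R4 <- R4 - (127/141)*R3:  [       0        0        0  656/141 ]
Upper-triangular form:
[ 8     -2      2       -2 ]
[ 0  -15/4  -29/4     -7/4 ]
[ 0      0  -47/5    -41/5 ]
[ 0      0      0  656/141 ]
det(A) = (-1)^0 * (8) * (-15/4) * (-47/5) * (656/141) = 1312  (0 row swaps -> sign +1)

det(A) = 1312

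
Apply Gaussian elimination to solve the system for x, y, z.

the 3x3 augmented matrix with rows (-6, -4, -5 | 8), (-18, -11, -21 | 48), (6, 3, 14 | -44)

Forward elimination on [A|b]:
R2 <- R2 - (3)*R1:  [  0   1  -6  24 ]
R3 <- R3 - (-1)*R1:  [   0   -1    9  -36 ]
R3 <- R3 - (-1)*R2:  [   0    0    3  -12 ]
Row echelon form:
[ -6  -4  -5  |    8 ]
[  0   1  -6  |   24 ]
[  0   0   3  |  -12 ]
Back-substitution:
z = (-12) / 3 = -4
y = (24 - (-6)*(-4)) / 1 = 0
x = (8 - (-4)*(0) - (-5)*(-4)) / -6 = 2

(2, 0, -4)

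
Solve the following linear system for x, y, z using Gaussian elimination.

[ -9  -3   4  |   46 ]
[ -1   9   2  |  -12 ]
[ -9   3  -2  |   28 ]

(-4, -2, 1)

Forward elimination on [A|b]:
R2 <- R2 - (1/9)*R1:  [      0    28/3    14/9  -154/9 ]
R3 <- R3 - (1)*R1:  [   0    6   -6  -18 ]
R3 <- R3 - (9/14)*R2:  [  0   0  -7  -7 ]
Row echelon form:
[ -9    -3     4  |      46 ]
[  0  28/3  14/9  |  -154/9 ]
[  0     0    -7  |      -7 ]
Back-substitution:
z = (-7) / -7 = 1
y = (-154/9 - (14/9)*(1)) / (28/3) = -2
x = (46 - (-3)*(-2) - (4)*(1)) / -9 = -4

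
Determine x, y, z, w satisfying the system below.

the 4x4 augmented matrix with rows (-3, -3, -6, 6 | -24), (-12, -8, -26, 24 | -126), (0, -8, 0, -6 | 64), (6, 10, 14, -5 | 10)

(-5, -5, 5, -4)

Forward elimination on [A|b]:
R2 <- R2 - (4)*R1:  [   0    4   -2    0  -30 ]
R4 <- R4 - (-2)*R1:  [   0    4    2    7  -38 ]
R3 <- R3 - (-2)*R2:  [  0   0  -4  -6   4 ]
R4 <- R4 - (1)*R2:  [  0   0   4   7  -8 ]
R4 <- R4 - (-1)*R3:  [  0   0   0   1  -4 ]
Row echelon form:
[ -3  -3  -6   6  |  -24 ]
[  0   4  -2   0  |  -30 ]
[  0   0  -4  -6  |    4 ]
[  0   0   0   1  |   -4 ]
Back-substitution:
w = (-4) / 1 = -4
z = (4 - (-6)*(-4)) / -4 = 5
y = (-30 - (-2)*(5)) / 4 = -5
x = (-24 - (-3)*(-5) - (-6)*(5) - (6)*(-4)) / -3 = -5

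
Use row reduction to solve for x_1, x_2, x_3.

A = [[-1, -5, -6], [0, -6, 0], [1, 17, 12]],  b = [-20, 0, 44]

(-4, 0, 4)

Forward elimination on [A|b]:
R3 <- R3 - (-1)*R1:  [  0  12   6  24 ]
R3 <- R3 - (-2)*R2:  [  0   0   6  24 ]
Row echelon form:
[ -1  -5  -6  |  -20 ]
[  0  -6   0  |    0 ]
[  0   0   6  |   24 ]
Back-substitution:
x_3 = (24) / 6 = 4
x_2 = (0) / -6 = 0
x_1 = (-20 - (-5)*(0) - (-6)*(4)) / -1 = -4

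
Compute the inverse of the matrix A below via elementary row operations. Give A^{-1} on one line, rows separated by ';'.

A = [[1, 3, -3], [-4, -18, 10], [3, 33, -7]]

inverse = [-17/3 -13/6 -2/3; 1/18 1/18 1/18; -13/6 -2/3 -1/6]

Gauss-Jordan on [A | I]:
R2 <- R2 - (-4)*R1:  [  0  -6  -2  |   4   1   0 ]
R3 <- R3 - (3)*R1:  [  0  24   2  |  -3   0   1 ]
R2 <- (1/-6)*R2:  [    0     1   1/3  |  -2/3  -1/6     0 ]
R1 <- R1 - (3)*R2:  [   1    0   -4  |    3  1/2    0 ]
R3 <- R3 - (24)*R2:  [  0   0  -6  |  13   4   1 ]
R3 <- (1/-6)*R3:  [     0      0      1  |  -13/6   -2/3   -1/6 ]
R1 <- R1 - (-4)*R3:  [     1      0      0  |  -17/3  -13/6   -2/3 ]
R2 <- R2 - (1/3)*R3:  [    0     1     0  |  1/18  1/18  1/18 ]
Right block of [I | A^{-1}] is the inverse:
[ -17/3  -13/6  -2/3 ]
[  1/18   1/18  1/18 ]
[ -13/6   -2/3  -1/6 ]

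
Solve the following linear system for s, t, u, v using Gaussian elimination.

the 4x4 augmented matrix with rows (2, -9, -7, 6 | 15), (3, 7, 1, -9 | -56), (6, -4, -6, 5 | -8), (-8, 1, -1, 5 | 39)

(-3, -2, 3, 4)

Forward elimination on [A|b]:
R2 <- R2 - (3/2)*R1:  [      0    41/2    23/2     -18  -157/2 ]
R3 <- R3 - (3)*R1:  [   0   23   15  -13  -53 ]
R4 <- R4 - (-4)*R1:  [   0  -35  -29   29   99 ]
R3 <- R3 - (46/41)*R2:  [       0        0    86/41   295/41  1438/41 ]
R4 <- R4 - (-70/41)*R2:  [        0         0   -384/41    -71/41  -1436/41 ]
R4 <- R4 - (-192/43)*R3:  [       0        0        0  1307/43  5228/43 ]
Row echelon form:
[ 2    -9     -7        6  |       15 ]
[ 0  41/2   23/2      -18  |   -157/2 ]
[ 0     0  86/41   295/41  |  1438/41 ]
[ 0     0      0  1307/43  |  5228/43 ]
Back-substitution:
v = (5228/43) / (1307/43) = 4
u = (1438/41 - (295/41)*(4)) / (86/41) = 3
t = (-157/2 - (23/2)*(3) - (-18)*(4)) / (41/2) = -2
s = (15 - (-9)*(-2) - (-7)*(3) - (6)*(4)) / 2 = -3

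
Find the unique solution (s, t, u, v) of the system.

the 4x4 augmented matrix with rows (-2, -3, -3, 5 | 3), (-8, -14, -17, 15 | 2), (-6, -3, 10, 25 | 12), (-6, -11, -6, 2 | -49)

Forward elimination on [A|b]:
R2 <- R2 - (4)*R1:  [   0   -2   -5   -5  -10 ]
R3 <- R3 - (3)*R1:  [  0   6  19  10   3 ]
R4 <- R4 - (3)*R1:  [   0   -2    3  -13  -58 ]
R3 <- R3 - (-3)*R2:  [   0    0    4   -5  -27 ]
R4 <- R4 - (1)*R2:  [   0    0    8   -8  -48 ]
R4 <- R4 - (2)*R3:  [ 0  0  0  2  6 ]
Row echelon form:
[ -2  -3  -3   5  |    3 ]
[  0  -2  -5  -5  |  -10 ]
[  0   0   4  -5  |  -27 ]
[  0   0   0   2  |    6 ]
Back-substitution:
v = (6) / 2 = 3
u = (-27 - (-5)*(3)) / 4 = -3
t = (-10 - (-5)*(-3) - (-5)*(3)) / -2 = 5
s = (3 - (-3)*(5) - (-3)*(-3) - (5)*(3)) / -2 = 3

(3, 5, -3, 3)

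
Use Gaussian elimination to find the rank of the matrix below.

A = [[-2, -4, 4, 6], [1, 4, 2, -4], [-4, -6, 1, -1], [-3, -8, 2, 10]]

rank(A) = 3

Row reduction:
R2 <- R2 - (-1/2)*R1:  [  0   2   4  -1 ]
R3 <- R3 - (2)*R1:  [   0    2   -7  -13 ]
R4 <- R4 - (3/2)*R1:  [  0  -2  -4   1 ]
R3 <- R3 - (1)*R2:  [   0    0  -11  -12 ]
R4 <- R4 - (-1)*R2:  [ 0  0  0  0 ]
Row echelon form:
[ -2  -4    4    6 ]
[  0   2    4   -1 ]
[  0   0  -11  -12 ]
[  0   0    0    0 ]
Nonzero rows / pivot columns: 3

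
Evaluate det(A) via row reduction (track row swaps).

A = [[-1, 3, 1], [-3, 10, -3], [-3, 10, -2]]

det(A) = -1

Forward elimination:
R2 <- R2 - (3)*R1:  [  0   1  -6 ]
R3 <- R3 - (3)*R1:  [  0   1  -5 ]
R3 <- R3 - (1)*R2:  [ 0  0  1 ]
Upper-triangular form:
[ -1  3   1 ]
[  0  1  -6 ]
[  0  0   1 ]
det(A) = (-1)^0 * (-1) * (1) * (1) = -1  (0 row swaps -> sign +1)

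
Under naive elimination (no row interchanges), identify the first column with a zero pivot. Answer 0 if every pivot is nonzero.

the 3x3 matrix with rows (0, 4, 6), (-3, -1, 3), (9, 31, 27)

first zero-pivot column = 1

Naive forward elimination:
Pivot entry (1,1) is zero but row 2 has -3 in column 1 -> naive elimination stops; a row interchange (e.g. R1 <-> R2) would be required here.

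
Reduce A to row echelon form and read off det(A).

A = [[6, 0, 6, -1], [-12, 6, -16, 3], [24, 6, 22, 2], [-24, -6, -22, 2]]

Forward elimination:
R2 <- R2 - (-2)*R1:  [  0   6  -4   1 ]
R3 <- R3 - (4)*R1:  [  0   6  -2   6 ]
R4 <- R4 - (-4)*R1:  [  0  -6   2  -2 ]
R3 <- R3 - (1)*R2:  [ 0  0  2  5 ]
R4 <- R4 - (-1)*R2:  [  0   0  -2  -1 ]
R4 <- R4 - (-1)*R3:  [ 0  0  0  4 ]
Upper-triangular form:
[ 6  0   6  -1 ]
[ 0  6  -4   1 ]
[ 0  0   2   5 ]
[ 0  0   0   4 ]
det(A) = (-1)^0 * (6) * (6) * (2) * (4) = 288  (0 row swaps -> sign +1)

det(A) = 288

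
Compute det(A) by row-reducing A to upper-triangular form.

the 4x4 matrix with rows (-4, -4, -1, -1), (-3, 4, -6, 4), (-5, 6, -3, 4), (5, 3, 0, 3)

det(A) = -395

Forward elimination:
R2 <- R2 - (3/4)*R1:  [     0      7  -21/4   19/4 ]
R3 <- R3 - (5/4)*R1:  [    0    11  -7/4  21/4 ]
R4 <- R4 - (-5/4)*R1:  [    0    -2  -5/4   7/4 ]
R3 <- R3 - (11/7)*R2:  [      0       0    13/2  -31/14 ]
R4 <- R4 - (-2/7)*R2:  [     0      0  -11/4  87/28 ]
R4 <- R4 - (-11/26)*R3:  [       0        0        0  395/182 ]
Upper-triangular form:
[ -4  -4     -1       -1 ]
[  0   7  -21/4     19/4 ]
[  0   0   13/2   -31/14 ]
[  0   0      0  395/182 ]
det(A) = (-1)^0 * (-4) * (7) * (13/2) * (395/182) = -395  (0 row swaps -> sign +1)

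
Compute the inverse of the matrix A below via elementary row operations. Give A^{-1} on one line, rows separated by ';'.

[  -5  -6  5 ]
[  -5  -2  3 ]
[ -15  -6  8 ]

Gauss-Jordan on [A | I]:
R1 <- (1/-5)*R1:  [    1   6/5    -1  |  -1/5     0     0 ]
R2 <- R2 - (-5)*R1:  [  0   4  -2  |  -1   1   0 ]
R3 <- R3 - (-15)*R1:  [  0  12  -7  |  -3   0   1 ]
R2 <- (1/4)*R2:  [    0     1  -1/2  |  -1/4   1/4     0 ]
R1 <- R1 - (6/5)*R2:  [     1      0   -2/5  |   1/10  -3/10      0 ]
R3 <- R3 - (12)*R2:  [  0   0  -1  |   0  -3   1 ]
R3 <- (1/-1)*R3:  [  0   0   1  |   0   3  -1 ]
R1 <- R1 - (-2/5)*R3:  [    1     0     0  |  1/10  9/10  -2/5 ]
R2 <- R2 - (-1/2)*R3:  [    0     1     0  |  -1/4   7/4  -1/2 ]
Right block of [I | A^{-1}] is the inverse:
[ 1/10  9/10  -2/5 ]
[ -1/4   7/4  -1/2 ]
[    0     3    -1 ]

inverse = [1/10 9/10 -2/5; -1/4 7/4 -1/2; 0 3 -1]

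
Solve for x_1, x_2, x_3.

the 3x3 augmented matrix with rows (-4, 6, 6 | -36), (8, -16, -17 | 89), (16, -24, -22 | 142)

(3, -3, -1)

Forward elimination on [A|b]:
R2 <- R2 - (-2)*R1:  [  0  -4  -5  17 ]
R3 <- R3 - (-4)*R1:  [  0   0   2  -2 ]
Row echelon form:
[ -4   6   6  |  -36 ]
[  0  -4  -5  |   17 ]
[  0   0   2  |   -2 ]
Back-substitution:
x_3 = (-2) / 2 = -1
x_2 = (17 - (-5)*(-1)) / -4 = -3
x_1 = (-36 - (6)*(-3) - (6)*(-1)) / -4 = 3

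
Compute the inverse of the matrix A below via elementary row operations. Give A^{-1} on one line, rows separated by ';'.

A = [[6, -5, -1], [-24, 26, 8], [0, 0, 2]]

Gauss-Jordan on [A | I]:
R1 <- (1/6)*R1:  [    1  -5/6  -1/6  |   1/6     0     0 ]
R2 <- R2 - (-24)*R1:  [ 0  6  4  |  4  1  0 ]
R2 <- (1/6)*R2:  [   0    1  2/3  |  2/3  1/6    0 ]
R1 <- R1 - (-5/6)*R2:  [     1      0   7/18  |  13/18   5/36      0 ]
R3 <- (1/2)*R3:  [   0    0    1  |    0    0  1/2 ]
R1 <- R1 - (7/18)*R3:  [     1      0      0  |  13/18   5/36  -7/36 ]
R2 <- R2 - (2/3)*R3:  [    0     1     0  |   2/3   1/6  -1/3 ]
Right block of [I | A^{-1}] is the inverse:
[ 13/18  5/36  -7/36 ]
[   2/3   1/6   -1/3 ]
[     0     0    1/2 ]

inverse = [13/18 5/36 -7/36; 2/3 1/6 -1/3; 0 0 1/2]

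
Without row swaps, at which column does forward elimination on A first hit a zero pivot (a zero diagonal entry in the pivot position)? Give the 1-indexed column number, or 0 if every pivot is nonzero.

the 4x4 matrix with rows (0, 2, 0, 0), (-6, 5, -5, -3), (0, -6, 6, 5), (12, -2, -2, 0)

first zero-pivot column = 1

Naive forward elimination:
Pivot entry (1,1) is zero but row 2 has -6 in column 1 -> naive elimination stops; a row interchange (e.g. R1 <-> R2) would be required here.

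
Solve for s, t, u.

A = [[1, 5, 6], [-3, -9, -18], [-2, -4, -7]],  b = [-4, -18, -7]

(3, -5, 3)

Forward elimination on [A|b]:
R2 <- R2 - (-3)*R1:  [   0    6    0  -30 ]
R3 <- R3 - (-2)*R1:  [   0    6    5  -15 ]
R3 <- R3 - (1)*R2:  [  0   0   5  15 ]
Row echelon form:
[ 1  5  6  |   -4 ]
[ 0  6  0  |  -30 ]
[ 0  0  5  |   15 ]
Back-substitution:
u = (15) / 5 = 3
t = (-30) / 6 = -5
s = (-4 - (5)*(-5) - (6)*(3)) / 1 = 3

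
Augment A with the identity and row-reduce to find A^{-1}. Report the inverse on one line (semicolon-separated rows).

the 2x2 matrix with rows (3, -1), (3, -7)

inverse = [7/18 -1/18; 1/6 -1/6]

Gauss-Jordan on [A | I]:
R1 <- (1/3)*R1:  [    1  -1/3  |   1/3     0 ]
R2 <- R2 - (3)*R1:  [  0  -6  |  -1   1 ]
R2 <- (1/-6)*R2:  [    0     1  |   1/6  -1/6 ]
R1 <- R1 - (-1/3)*R2:  [     1      0  |   7/18  -1/18 ]
Right block of [I | A^{-1}] is the inverse:
[ 7/18  -1/18 ]
[  1/6   -1/6 ]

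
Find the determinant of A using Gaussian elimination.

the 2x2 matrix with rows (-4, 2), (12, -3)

det(A) = -12

Forward elimination:
R2 <- R2 - (-3)*R1:  [ 0  3 ]
Upper-triangular form:
[ -4  2 ]
[  0  3 ]
det(A) = (-1)^0 * (-4) * (3) = -12  (0 row swaps -> sign +1)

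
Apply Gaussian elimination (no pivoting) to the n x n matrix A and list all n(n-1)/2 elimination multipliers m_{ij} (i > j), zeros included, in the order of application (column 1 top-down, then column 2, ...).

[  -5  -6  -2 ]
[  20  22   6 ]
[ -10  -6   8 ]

multipliers: -4, 2, -3

Forward elimination:
R2 <- R2 - (-4)*R1:  [  0  -2  -2 ]
R3 <- R3 - (2)*R1:  [  0   6  12 ]
R3 <- R3 - (-3)*R2:  [ 0  0  6 ]
Multipliers (in order of application): m_{21} = -4, m_{31} = 2, m_{32} = -3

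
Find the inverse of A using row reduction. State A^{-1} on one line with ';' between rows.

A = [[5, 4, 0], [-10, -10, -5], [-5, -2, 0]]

Gauss-Jordan on [A | I]:
R1 <- (1/5)*R1:  [   1  4/5    0  |  1/5    0    0 ]
R2 <- R2 - (-10)*R1:  [  0  -2  -5  |   2   1   0 ]
R3 <- R3 - (-5)*R1:  [ 0  2  0  |  1  0  1 ]
R2 <- (1/-2)*R2:  [    0     1   5/2  |    -1  -1/2     0 ]
R1 <- R1 - (4/5)*R2:  [   1    0   -2  |    1  2/5    0 ]
R3 <- R3 - (2)*R2:  [  0   0  -5  |   3   1   1 ]
R3 <- (1/-5)*R3:  [    0     0     1  |  -3/5  -1/5  -1/5 ]
R1 <- R1 - (-2)*R3:  [    1     0     0  |  -1/5     0  -2/5 ]
R2 <- R2 - (5/2)*R3:  [   0    1    0  |  1/2    0  1/2 ]
Right block of [I | A^{-1}] is the inverse:
[ -1/5     0  -2/5 ]
[  1/2     0   1/2 ]
[ -3/5  -1/5  -1/5 ]

inverse = [-1/5 0 -2/5; 1/2 0 1/2; -3/5 -1/5 -1/5]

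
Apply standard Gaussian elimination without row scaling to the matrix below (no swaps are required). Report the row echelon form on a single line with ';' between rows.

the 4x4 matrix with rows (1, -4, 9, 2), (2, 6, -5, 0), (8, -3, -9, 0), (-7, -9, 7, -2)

Forward elimination:
R2 <- R2 - (2)*R1:  [   0   14  -23   -4 ]
R3 <- R3 - (8)*R1:  [   0   29  -81  -16 ]
R4 <- R4 - (-7)*R1:  [   0  -37   70   12 ]
R3 <- R3 - (29/14)*R2:  [       0        0  -467/14    -54/7 ]
R4 <- R4 - (-37/14)*R2:  [      0       0  129/14    10/7 ]
R4 <- R4 - (-129/467)*R3:  [        0         0         0  -328/467 ]
Row echelon form:
[ 1  -4        9         2 ]
[ 0  14      -23        -4 ]
[ 0   0  -467/14     -54/7 ]
[ 0   0        0  -328/467 ]

REF = [1 -4 9 2; 0 14 -23 -4; 0 0 -467/14 -54/7; 0 0 0 -328/467]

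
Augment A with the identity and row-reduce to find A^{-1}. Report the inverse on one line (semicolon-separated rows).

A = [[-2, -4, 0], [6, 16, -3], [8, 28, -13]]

inverse = [-31/8 -13/8 3/8; 27/16 13/16 -3/16; 5/4 3/4 -1/4]

Gauss-Jordan on [A | I]:
R1 <- (1/-2)*R1:  [    1     2     0  |  -1/2     0     0 ]
R2 <- R2 - (6)*R1:  [  0   4  -3  |   3   1   0 ]
R3 <- R3 - (8)*R1:  [   0   12  -13  |    4    0    1 ]
R2 <- (1/4)*R2:  [    0     1  -3/4  |   3/4   1/4     0 ]
R1 <- R1 - (2)*R2:  [    1     0   3/2  |    -2  -1/2     0 ]
R3 <- R3 - (12)*R2:  [  0   0  -4  |  -5  -3   1 ]
R3 <- (1/-4)*R3:  [    0     0     1  |   5/4   3/4  -1/4 ]
R1 <- R1 - (3/2)*R3:  [     1      0      0  |  -31/8  -13/8    3/8 ]
R2 <- R2 - (-3/4)*R3:  [     0      1      0  |  27/16  13/16  -3/16 ]
Right block of [I | A^{-1}] is the inverse:
[ -31/8  -13/8    3/8 ]
[ 27/16  13/16  -3/16 ]
[   5/4    3/4   -1/4 ]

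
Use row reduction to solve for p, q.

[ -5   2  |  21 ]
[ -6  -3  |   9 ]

(-3, 3)

Forward elimination on [A|b]:
R2 <- R2 - (6/5)*R1:  [     0  -27/5  -81/5 ]
Row echelon form:
[ -5      2  |     21 ]
[  0  -27/5  |  -81/5 ]
Back-substitution:
q = (-81/5) / (-27/5) = 3
p = (21 - (2)*(3)) / -5 = -3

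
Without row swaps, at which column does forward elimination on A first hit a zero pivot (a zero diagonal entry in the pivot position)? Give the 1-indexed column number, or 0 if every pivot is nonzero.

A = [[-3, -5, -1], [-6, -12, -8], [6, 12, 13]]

first zero-pivot column = 0

Naive forward elimination:
R2 <- R2 - (2)*R1:  [  0  -2  -6 ]
R3 <- R3 - (-2)*R1:  [  0   2  11 ]
R3 <- R3 - (-1)*R2:  [ 0  0  5 ]
All pivots nonzero; naive elimination completes without hitting a zero pivot.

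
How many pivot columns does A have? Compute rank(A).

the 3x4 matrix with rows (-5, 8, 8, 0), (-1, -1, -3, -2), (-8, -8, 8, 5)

rank(A) = 3

Row reduction:
R2 <- R2 - (1/5)*R1:  [     0  -13/5  -23/5     -2 ]
R3 <- R3 - (8/5)*R1:  [      0  -104/5   -24/5       5 ]
R3 <- R3 - (8)*R2:  [  0   0  32  21 ]
Row echelon form:
[ -5      8      8   0 ]
[  0  -13/5  -23/5  -2 ]
[  0      0     32  21 ]
Nonzero rows / pivot columns: 3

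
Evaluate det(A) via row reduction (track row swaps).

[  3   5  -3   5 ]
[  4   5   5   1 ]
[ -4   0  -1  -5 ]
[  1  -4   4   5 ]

Forward elimination:
R2 <- R2 - (4/3)*R1:  [     0   -5/3      9  -17/3 ]
R3 <- R3 - (-4/3)*R1:  [    0  20/3    -5   5/3 ]
R4 <- R4 - (1/3)*R1:  [     0  -17/3      5   10/3 ]
R3 <- R3 - (-4)*R2:  [   0    0   31  -21 ]
R4 <- R4 - (17/5)*R2:  [      0       0  -128/5   113/5 ]
R4 <- R4 - (-128/155)*R3:  [      0       0       0  163/31 ]
Upper-triangular form:
[ 3     5  -3       5 ]
[ 0  -5/3   9   -17/3 ]
[ 0     0  31     -21 ]
[ 0     0   0  163/31 ]
det(A) = (-1)^0 * (3) * (-5/3) * (31) * (163/31) = -815  (0 row swaps -> sign +1)

det(A) = -815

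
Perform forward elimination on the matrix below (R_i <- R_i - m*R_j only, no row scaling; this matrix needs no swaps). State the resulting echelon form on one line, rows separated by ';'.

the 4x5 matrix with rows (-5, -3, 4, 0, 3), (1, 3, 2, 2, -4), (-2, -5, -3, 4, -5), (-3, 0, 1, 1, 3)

REF = [-5 -3 4 0 3; 0 12/5 14/5 2 -17/5; 0 0 -1/6 43/6 -139/12; 0 0 0 -151 247]

Forward elimination:
R2 <- R2 - (-1/5)*R1:  [     0   12/5   14/5      2  -17/5 ]
R3 <- R3 - (2/5)*R1:  [     0  -19/5  -23/5      4  -31/5 ]
R4 <- R4 - (3/5)*R1:  [    0   9/5  -7/5     1   6/5 ]
R3 <- R3 - (-19/12)*R2:  [       0        0     -1/6     43/6  -139/12 ]
R4 <- R4 - (3/4)*R2:  [    0     0  -7/2  -1/2  15/4 ]
R4 <- R4 - (21)*R3:  [    0     0     0  -151   247 ]
Row echelon form:
[ -5    -3     4     0        3 ]
[  0  12/5  14/5     2    -17/5 ]
[  0     0  -1/6  43/6  -139/12 ]
[  0     0     0  -151      247 ]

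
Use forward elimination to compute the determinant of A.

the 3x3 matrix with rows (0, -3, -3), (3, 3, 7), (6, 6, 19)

det(A) = 45

Forward elimination:
R1 <-> R2   (pivot in column 1 was zero)
[ 3   3   7 ]
[ 0  -3  -3 ]
[ 6   6  19 ]
R3 <- R3 - (2)*R1:  [ 0  0  5 ]
Upper-triangular form:
[ 3   3   7 ]
[ 0  -3  -3 ]
[ 0   0   5 ]
det(A) = (-1)^1 * (3) * (-3) * (5) = 45  (1 row swap -> sign -1)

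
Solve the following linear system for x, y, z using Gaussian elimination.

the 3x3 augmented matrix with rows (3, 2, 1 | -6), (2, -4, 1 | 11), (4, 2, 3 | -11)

(1, -3, -3)

Forward elimination on [A|b]:
R2 <- R2 - (2/3)*R1:  [     0  -16/3    1/3     15 ]
R3 <- R3 - (4/3)*R1:  [    0  -2/3   5/3    -3 ]
R3 <- R3 - (1/8)*R2:  [     0      0   13/8  -39/8 ]
Row echelon form:
[ 3      2     1  |     -6 ]
[ 0  -16/3   1/3  |     15 ]
[ 0      0  13/8  |  -39/8 ]
Back-substitution:
z = (-39/8) / (13/8) = -3
y = (15 - (1/3)*(-3)) / (-16/3) = -3
x = (-6 - (2)*(-3) - (1)*(-3)) / 3 = 1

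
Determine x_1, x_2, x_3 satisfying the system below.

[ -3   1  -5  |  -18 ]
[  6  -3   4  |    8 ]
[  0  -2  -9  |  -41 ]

Forward elimination on [A|b]:
R2 <- R2 - (-2)*R1:  [   0   -1   -6  -28 ]
R3 <- R3 - (2)*R2:  [  0   0   3  15 ]
Row echelon form:
[ -3   1  -5  |  -18 ]
[  0  -1  -6  |  -28 ]
[  0   0   3  |   15 ]
Back-substitution:
x_3 = (15) / 3 = 5
x_2 = (-28 - (-6)*(5)) / -1 = -2
x_1 = (-18 - (1)*(-2) - (-5)*(5)) / -3 = -3

(-3, -2, 5)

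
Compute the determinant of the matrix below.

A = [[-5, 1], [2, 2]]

Forward elimination:
R2 <- R2 - (-2/5)*R1:  [    0  12/5 ]
Upper-triangular form:
[ -5     1 ]
[  0  12/5 ]
det(A) = (-1)^0 * (-5) * (12/5) = -12  (0 row swaps -> sign +1)

det(A) = -12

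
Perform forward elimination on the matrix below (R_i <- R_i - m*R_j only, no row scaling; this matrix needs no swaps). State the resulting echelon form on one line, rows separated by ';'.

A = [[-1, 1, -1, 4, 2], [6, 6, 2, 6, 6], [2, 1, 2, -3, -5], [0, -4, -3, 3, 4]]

REF = [-1 1 -1 4 2; 0 12 -4 30 18; 0 0 1 -5/2 -11/2; 0 0 0 13/6 -83/6]

Forward elimination:
R2 <- R2 - (-6)*R1:  [  0  12  -4  30  18 ]
R3 <- R3 - (-2)*R1:  [  0   3   0   5  -1 ]
R3 <- R3 - (1/4)*R2:  [     0      0      1   -5/2  -11/2 ]
R4 <- R4 - (-1/3)*R2:  [     0      0  -13/3     13     10 ]
R4 <- R4 - (-13/3)*R3:  [     0      0      0   13/6  -83/6 ]
Row echelon form:
[ -1   1  -1     4      2 ]
[  0  12  -4    30     18 ]
[  0   0   1  -5/2  -11/2 ]
[  0   0   0  13/6  -83/6 ]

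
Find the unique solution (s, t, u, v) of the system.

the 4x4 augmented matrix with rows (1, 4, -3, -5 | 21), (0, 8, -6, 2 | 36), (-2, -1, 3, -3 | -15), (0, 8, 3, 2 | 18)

(3, 3, -2, 0)

Forward elimination on [A|b]:
R3 <- R3 - (-2)*R1:  [   0    7   -3  -13   27 ]
R3 <- R3 - (7/8)*R2:  [     0      0    9/4  -59/4   -9/2 ]
R4 <- R4 - (1)*R2:  [   0    0    9    0  -18 ]
R4 <- R4 - (4)*R3:  [  0   0   0  59   0 ]
Row echelon form:
[ 1  4   -3     -5  |    21 ]
[ 0  8   -6      2  |    36 ]
[ 0  0  9/4  -59/4  |  -9/2 ]
[ 0  0    0     59  |     0 ]
Back-substitution:
v = (0) / 59 = 0
u = (-9/2 - (-59/4)*(0)) / (9/4) = -2
t = (36 - (-6)*(-2) - (2)*(0)) / 8 = 3
s = (21 - (4)*(3) - (-3)*(-2) - (-5)*(0)) / 1 = 3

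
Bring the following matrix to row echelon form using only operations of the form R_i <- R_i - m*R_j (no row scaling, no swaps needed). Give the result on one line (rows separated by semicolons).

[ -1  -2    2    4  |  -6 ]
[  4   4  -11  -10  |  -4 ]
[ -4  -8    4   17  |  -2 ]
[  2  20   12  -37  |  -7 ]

Forward elimination:
R2 <- R2 - (-4)*R1:  [   0   -4   -3    6  -28 ]
R3 <- R3 - (4)*R1:  [  0   0  -4   1  22 ]
R4 <- R4 - (-2)*R1:  [   0   16   16  -29  -19 ]
R4 <- R4 - (-4)*R2:  [    0     0     4    -5  -131 ]
R4 <- R4 - (-1)*R3:  [    0     0     0    -4  -109 ]
Row echelon form:
[ -1  -2   2   4  |    -6 ]
[  0  -4  -3   6  |   -28 ]
[  0   0  -4   1  |    22 ]
[  0   0   0  -4  |  -109 ]

REF = [-1 -2 2 4 -6; 0 -4 -3 6 -28; 0 0 -4 1 22; 0 0 0 -4 -109]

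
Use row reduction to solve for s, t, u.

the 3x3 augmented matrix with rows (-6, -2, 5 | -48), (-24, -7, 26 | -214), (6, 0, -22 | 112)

(4, 2, -4)

Forward elimination on [A|b]:
R2 <- R2 - (4)*R1:  [   0    1    6  -22 ]
R3 <- R3 - (-1)*R1:  [   0   -2  -17   64 ]
R3 <- R3 - (-2)*R2:  [  0   0  -5  20 ]
Row echelon form:
[ -6  -2   5  |  -48 ]
[  0   1   6  |  -22 ]
[  0   0  -5  |   20 ]
Back-substitution:
u = (20) / -5 = -4
t = (-22 - (6)*(-4)) / 1 = 2
s = (-48 - (-2)*(2) - (5)*(-4)) / -6 = 4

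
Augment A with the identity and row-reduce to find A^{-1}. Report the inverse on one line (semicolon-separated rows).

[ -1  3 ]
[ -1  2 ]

Gauss-Jordan on [A | I]:
R1 <- (1/-1)*R1:  [  1  -3  |  -1   0 ]
R2 <- R2 - (-1)*R1:  [  0  -1  |  -1   1 ]
R2 <- (1/-1)*R2:  [  0   1  |   1  -1 ]
R1 <- R1 - (-3)*R2:  [  1   0  |   2  -3 ]
Right block of [I | A^{-1}] is the inverse:
[ 2  -3 ]
[ 1  -1 ]

inverse = [2 -3; 1 -1]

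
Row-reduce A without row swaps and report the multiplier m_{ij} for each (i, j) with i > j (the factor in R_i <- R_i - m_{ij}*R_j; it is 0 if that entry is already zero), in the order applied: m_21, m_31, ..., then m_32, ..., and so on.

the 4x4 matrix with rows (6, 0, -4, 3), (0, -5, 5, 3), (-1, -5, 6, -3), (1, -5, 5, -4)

multipliers: 0, -1/6, 1/6, 1, 1, 2

Forward elimination:
R2: entry in column 1 is already 0 -> m_{21} = 0 (no row operation needed)
R3 <- R3 - (-1/6)*R1:  [    0    -5  16/3  -5/2 ]
R4 <- R4 - (1/6)*R1:  [    0    -5  17/3  -9/2 ]
R3 <- R3 - (1)*R2:  [     0      0    1/3  -11/2 ]
R4 <- R4 - (1)*R2:  [     0      0    2/3  -15/2 ]
R4 <- R4 - (2)*R3:  [   0    0    0  7/2 ]
Multipliers (in order of application): m_{21} = 0, m_{31} = -1/6, m_{41} = 1/6, m_{32} = 1, m_{42} = 1, m_{43} = 2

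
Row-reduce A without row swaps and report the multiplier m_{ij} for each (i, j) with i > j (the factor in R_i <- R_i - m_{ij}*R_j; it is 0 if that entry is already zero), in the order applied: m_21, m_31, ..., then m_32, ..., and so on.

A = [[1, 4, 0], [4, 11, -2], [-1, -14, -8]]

multipliers: 4, -1, 2

Forward elimination:
R2 <- R2 - (4)*R1:  [  0  -5  -2 ]
R3 <- R3 - (-1)*R1:  [   0  -10   -8 ]
R3 <- R3 - (2)*R2:  [  0   0  -4 ]
Multipliers (in order of application): m_{21} = 4, m_{31} = -1, m_{32} = 2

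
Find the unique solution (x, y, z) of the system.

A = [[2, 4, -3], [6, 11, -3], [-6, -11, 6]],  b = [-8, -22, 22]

(0, -2, 0)

Forward elimination on [A|b]:
R2 <- R2 - (3)*R1:  [  0  -1   6   2 ]
R3 <- R3 - (-3)*R1:  [  0   1  -3  -2 ]
R3 <- R3 - (-1)*R2:  [ 0  0  3  0 ]
Row echelon form:
[ 2   4  -3  |  -8 ]
[ 0  -1   6  |   2 ]
[ 0   0   3  |   0 ]
Back-substitution:
z = (0) / 3 = 0
y = (2 - (6)*(0)) / -1 = -2
x = (-8 - (4)*(-2) - (-3)*(0)) / 2 = 0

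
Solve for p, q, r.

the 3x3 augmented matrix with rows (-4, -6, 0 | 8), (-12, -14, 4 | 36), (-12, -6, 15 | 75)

(1, -2, 5)

Forward elimination on [A|b]:
R2 <- R2 - (3)*R1:  [  0   4   4  12 ]
R3 <- R3 - (3)*R1:  [  0  12  15  51 ]
R3 <- R3 - (3)*R2:  [  0   0   3  15 ]
Row echelon form:
[ -4  -6  0  |   8 ]
[  0   4  4  |  12 ]
[  0   0  3  |  15 ]
Back-substitution:
r = (15) / 3 = 5
q = (12 - (4)*(5)) / 4 = -2
p = (8 - (-6)*(-2)) / -4 = 1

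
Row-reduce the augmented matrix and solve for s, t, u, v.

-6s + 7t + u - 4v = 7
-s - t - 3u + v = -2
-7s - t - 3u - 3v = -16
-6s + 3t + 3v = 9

(1, 3, 0, 2)

Forward elimination on [A|b]:
R2 <- R2 - (1/6)*R1:  [     0  -13/6  -19/6    5/3  -19/6 ]
R3 <- R3 - (7/6)*R1:  [      0   -55/6   -25/6     5/3  -145/6 ]
R4 <- R4 - (1)*R1:  [  0  -4  -1   7   2 ]
R3 <- R3 - (55/13)*R2:  [       0        0   120/13   -70/13  -140/13 ]
R4 <- R4 - (24/13)*R2:  [      0       0   63/13   51/13  102/13 ]
R4 <- R4 - (21/40)*R3:  [    0     0     0  27/4  27/2 ]
Row echelon form:
[ -6      7       1      -4  |        7 ]
[  0  -13/6   -19/6     5/3  |    -19/6 ]
[  0      0  120/13  -70/13  |  -140/13 ]
[  0      0       0    27/4  |     27/2 ]
Back-substitution:
v = (27/2) / (27/4) = 2
u = (-140/13 - (-70/13)*(2)) / (120/13) = 0
t = (-19/6 - (-19/6)*(0) - (5/3)*(2)) / (-13/6) = 3
s = (7 - (7)*(3) - (1)*(0) - (-4)*(2)) / -6 = 1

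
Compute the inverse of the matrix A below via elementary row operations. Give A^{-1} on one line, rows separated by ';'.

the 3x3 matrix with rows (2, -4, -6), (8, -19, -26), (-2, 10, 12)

Gauss-Jordan on [A | I]:
R1 <- (1/2)*R1:  [   1   -2   -3  |  1/2    0    0 ]
R2 <- R2 - (8)*R1:  [  0  -3  -2  |  -4   1   0 ]
R3 <- R3 - (-2)*R1:  [ 0  6  6  |  1  0  1 ]
R2 <- (1/-3)*R2:  [    0     1   2/3  |   4/3  -1/3     0 ]
R1 <- R1 - (-2)*R2:  [    1     0  -5/3  |  19/6  -2/3     0 ]
R3 <- R3 - (6)*R2:  [  0   0   2  |  -7   2   1 ]
R3 <- (1/2)*R3:  [    0     0     1  |  -7/2     1   1/2 ]
R1 <- R1 - (-5/3)*R3:  [    1     0     0  |  -8/3     1   5/6 ]
R2 <- R2 - (2/3)*R3:  [    0     1     0  |  11/3    -1  -1/3 ]
Right block of [I | A^{-1}] is the inverse:
[ -8/3   1   5/6 ]
[ 11/3  -1  -1/3 ]
[ -7/2   1   1/2 ]

inverse = [-8/3 1 5/6; 11/3 -1 -1/3; -7/2 1 1/2]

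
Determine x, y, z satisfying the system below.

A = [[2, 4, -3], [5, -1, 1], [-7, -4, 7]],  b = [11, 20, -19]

(4, 3, 3)

Forward elimination on [A|b]:
R2 <- R2 - (5/2)*R1:  [     0    -11   17/2  -15/2 ]
R3 <- R3 - (-7/2)*R1:  [    0    10  -7/2  39/2 ]
R3 <- R3 - (-10/11)*R2:  [      0       0   93/22  279/22 ]
Row echelon form:
[ 2    4     -3  |      11 ]
[ 0  -11   17/2  |   -15/2 ]
[ 0    0  93/22  |  279/22 ]
Back-substitution:
z = (279/22) / (93/22) = 3
y = (-15/2 - (17/2)*(3)) / -11 = 3
x = (11 - (4)*(3) - (-3)*(3)) / 2 = 4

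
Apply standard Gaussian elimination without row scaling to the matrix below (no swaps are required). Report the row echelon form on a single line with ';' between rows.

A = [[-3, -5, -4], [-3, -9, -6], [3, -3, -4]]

REF = [-3 -5 -4; 0 -4 -2; 0 0 -4]

Forward elimination:
R2 <- R2 - (1)*R1:  [  0  -4  -2 ]
R3 <- R3 - (-1)*R1:  [  0  -8  -8 ]
R3 <- R3 - (2)*R2:  [  0   0  -4 ]
Row echelon form:
[ -3  -5  -4 ]
[  0  -4  -2 ]
[  0   0  -4 ]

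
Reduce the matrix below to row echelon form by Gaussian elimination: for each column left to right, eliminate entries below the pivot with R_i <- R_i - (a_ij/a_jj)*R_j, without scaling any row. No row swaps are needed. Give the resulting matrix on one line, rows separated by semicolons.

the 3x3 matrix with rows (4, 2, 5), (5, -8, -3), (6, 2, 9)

REF = [4 2 5; 0 -21/2 -37/4; 0 0 50/21]

Forward elimination:
R2 <- R2 - (5/4)*R1:  [     0  -21/2  -37/4 ]
R3 <- R3 - (3/2)*R1:  [   0   -1  3/2 ]
R3 <- R3 - (2/21)*R2:  [     0      0  50/21 ]
Row echelon form:
[ 4      2      5 ]
[ 0  -21/2  -37/4 ]
[ 0      0  50/21 ]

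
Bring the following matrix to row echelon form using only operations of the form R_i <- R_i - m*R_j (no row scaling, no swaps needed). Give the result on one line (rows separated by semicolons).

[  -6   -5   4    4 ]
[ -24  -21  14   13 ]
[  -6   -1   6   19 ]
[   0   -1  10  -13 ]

REF = [-6 -5 4 4; 0 -1 -2 -3; 0 0 -6 3; 0 0 0 -4]

Forward elimination:
R2 <- R2 - (4)*R1:  [  0  -1  -2  -3 ]
R3 <- R3 - (1)*R1:  [  0   4   2  15 ]
R3 <- R3 - (-4)*R2:  [  0   0  -6   3 ]
R4 <- R4 - (1)*R2:  [   0    0   12  -10 ]
R4 <- R4 - (-2)*R3:  [  0   0   0  -4 ]
Row echelon form:
[ -6  -5   4   4 ]
[  0  -1  -2  -3 ]
[  0   0  -6   3 ]
[  0   0   0  -4 ]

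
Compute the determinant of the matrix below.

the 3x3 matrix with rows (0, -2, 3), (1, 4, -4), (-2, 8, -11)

Forward elimination:
R1 <-> R2   (pivot in column 1 was zero)
[  1   4   -4 ]
[  0  -2    3 ]
[ -2   8  -11 ]
R3 <- R3 - (-2)*R1:  [   0   16  -19 ]
R3 <- R3 - (-8)*R2:  [ 0  0  5 ]
Upper-triangular form:
[ 1   4  -4 ]
[ 0  -2   3 ]
[ 0   0   5 ]
det(A) = (-1)^1 * (1) * (-2) * (5) = 10  (1 row swap -> sign -1)

det(A) = 10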